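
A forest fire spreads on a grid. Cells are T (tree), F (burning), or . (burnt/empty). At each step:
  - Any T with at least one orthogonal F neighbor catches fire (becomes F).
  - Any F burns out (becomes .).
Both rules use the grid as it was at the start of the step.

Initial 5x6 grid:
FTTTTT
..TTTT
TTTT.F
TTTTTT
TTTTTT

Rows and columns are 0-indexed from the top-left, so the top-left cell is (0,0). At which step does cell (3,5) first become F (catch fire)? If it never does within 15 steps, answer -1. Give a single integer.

Step 1: cell (3,5)='F' (+3 fires, +2 burnt)
  -> target ignites at step 1
Step 2: cell (3,5)='.' (+5 fires, +3 burnt)
Step 3: cell (3,5)='.' (+6 fires, +5 burnt)
Step 4: cell (3,5)='.' (+4 fires, +6 burnt)
Step 5: cell (3,5)='.' (+3 fires, +4 burnt)
Step 6: cell (3,5)='.' (+3 fires, +3 burnt)
Step 7: cell (3,5)='.' (+1 fires, +3 burnt)
Step 8: cell (3,5)='.' (+0 fires, +1 burnt)
  fire out at step 8

1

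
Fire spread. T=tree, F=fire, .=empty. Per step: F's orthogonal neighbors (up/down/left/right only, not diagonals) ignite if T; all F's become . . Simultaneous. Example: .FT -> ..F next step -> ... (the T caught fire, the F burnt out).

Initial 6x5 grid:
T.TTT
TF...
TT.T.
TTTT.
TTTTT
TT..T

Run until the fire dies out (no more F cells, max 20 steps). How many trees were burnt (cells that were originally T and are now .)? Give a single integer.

Answer: 17

Derivation:
Step 1: +2 fires, +1 burnt (F count now 2)
Step 2: +3 fires, +2 burnt (F count now 3)
Step 3: +3 fires, +3 burnt (F count now 3)
Step 4: +4 fires, +3 burnt (F count now 4)
Step 5: +3 fires, +4 burnt (F count now 3)
Step 6: +1 fires, +3 burnt (F count now 1)
Step 7: +1 fires, +1 burnt (F count now 1)
Step 8: +0 fires, +1 burnt (F count now 0)
Fire out after step 8
Initially T: 20, now '.': 27
Total burnt (originally-T cells now '.'): 17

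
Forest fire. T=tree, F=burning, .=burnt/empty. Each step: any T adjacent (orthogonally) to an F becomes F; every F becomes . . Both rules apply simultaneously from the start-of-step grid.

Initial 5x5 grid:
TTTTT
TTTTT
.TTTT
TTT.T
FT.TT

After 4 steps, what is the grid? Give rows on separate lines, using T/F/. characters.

Step 1: 2 trees catch fire, 1 burn out
  TTTTT
  TTTTT
  .TTTT
  FTT.T
  .F.TT
Step 2: 1 trees catch fire, 2 burn out
  TTTTT
  TTTTT
  .TTTT
  .FT.T
  ...TT
Step 3: 2 trees catch fire, 1 burn out
  TTTTT
  TTTTT
  .FTTT
  ..F.T
  ...TT
Step 4: 2 trees catch fire, 2 burn out
  TTTTT
  TFTTT
  ..FTT
  ....T
  ...TT

TTTTT
TFTTT
..FTT
....T
...TT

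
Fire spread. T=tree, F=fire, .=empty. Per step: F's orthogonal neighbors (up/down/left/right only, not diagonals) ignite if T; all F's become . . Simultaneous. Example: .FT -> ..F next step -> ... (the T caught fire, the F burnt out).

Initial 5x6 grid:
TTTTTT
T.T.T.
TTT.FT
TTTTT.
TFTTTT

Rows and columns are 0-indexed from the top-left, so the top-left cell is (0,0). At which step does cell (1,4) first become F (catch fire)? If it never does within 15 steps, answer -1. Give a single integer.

Step 1: cell (1,4)='F' (+6 fires, +2 burnt)
  -> target ignites at step 1
Step 2: cell (1,4)='.' (+7 fires, +6 burnt)
Step 3: cell (1,4)='.' (+5 fires, +7 burnt)
Step 4: cell (1,4)='.' (+3 fires, +5 burnt)
Step 5: cell (1,4)='.' (+2 fires, +3 burnt)
Step 6: cell (1,4)='.' (+0 fires, +2 burnt)
  fire out at step 6

1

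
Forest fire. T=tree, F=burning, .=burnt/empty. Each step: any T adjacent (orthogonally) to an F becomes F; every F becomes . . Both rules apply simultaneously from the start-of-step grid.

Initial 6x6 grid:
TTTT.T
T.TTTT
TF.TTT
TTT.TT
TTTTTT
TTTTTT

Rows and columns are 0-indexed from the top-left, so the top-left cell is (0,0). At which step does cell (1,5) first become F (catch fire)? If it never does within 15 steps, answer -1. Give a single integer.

Step 1: cell (1,5)='T' (+2 fires, +1 burnt)
Step 2: cell (1,5)='T' (+4 fires, +2 burnt)
Step 3: cell (1,5)='T' (+4 fires, +4 burnt)
Step 4: cell (1,5)='T' (+4 fires, +4 burnt)
Step 5: cell (1,5)='T' (+3 fires, +4 burnt)
Step 6: cell (1,5)='T' (+5 fires, +3 burnt)
Step 7: cell (1,5)='T' (+4 fires, +5 burnt)
Step 8: cell (1,5)='T' (+3 fires, +4 burnt)
Step 9: cell (1,5)='F' (+1 fires, +3 burnt)
  -> target ignites at step 9
Step 10: cell (1,5)='.' (+1 fires, +1 burnt)
Step 11: cell (1,5)='.' (+0 fires, +1 burnt)
  fire out at step 11

9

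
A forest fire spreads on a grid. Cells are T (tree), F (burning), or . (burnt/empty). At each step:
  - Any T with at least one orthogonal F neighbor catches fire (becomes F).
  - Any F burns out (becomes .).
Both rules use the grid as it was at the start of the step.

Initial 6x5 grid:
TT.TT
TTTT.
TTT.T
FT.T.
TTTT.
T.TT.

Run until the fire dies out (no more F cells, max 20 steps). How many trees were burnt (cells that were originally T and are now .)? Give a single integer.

Answer: 20

Derivation:
Step 1: +3 fires, +1 burnt (F count now 3)
Step 2: +4 fires, +3 burnt (F count now 4)
Step 3: +4 fires, +4 burnt (F count now 4)
Step 4: +4 fires, +4 burnt (F count now 4)
Step 5: +3 fires, +4 burnt (F count now 3)
Step 6: +1 fires, +3 burnt (F count now 1)
Step 7: +1 fires, +1 burnt (F count now 1)
Step 8: +0 fires, +1 burnt (F count now 0)
Fire out after step 8
Initially T: 21, now '.': 29
Total burnt (originally-T cells now '.'): 20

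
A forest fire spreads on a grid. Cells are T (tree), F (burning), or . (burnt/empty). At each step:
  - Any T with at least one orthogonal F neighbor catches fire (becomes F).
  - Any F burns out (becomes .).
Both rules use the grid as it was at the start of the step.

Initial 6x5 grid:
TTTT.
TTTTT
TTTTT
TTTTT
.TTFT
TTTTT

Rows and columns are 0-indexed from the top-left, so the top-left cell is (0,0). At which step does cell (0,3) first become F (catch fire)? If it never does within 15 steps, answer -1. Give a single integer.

Step 1: cell (0,3)='T' (+4 fires, +1 burnt)
Step 2: cell (0,3)='T' (+6 fires, +4 burnt)
Step 3: cell (0,3)='T' (+5 fires, +6 burnt)
Step 4: cell (0,3)='F' (+6 fires, +5 burnt)
  -> target ignites at step 4
Step 5: cell (0,3)='.' (+3 fires, +6 burnt)
Step 6: cell (0,3)='.' (+2 fires, +3 burnt)
Step 7: cell (0,3)='.' (+1 fires, +2 burnt)
Step 8: cell (0,3)='.' (+0 fires, +1 burnt)
  fire out at step 8

4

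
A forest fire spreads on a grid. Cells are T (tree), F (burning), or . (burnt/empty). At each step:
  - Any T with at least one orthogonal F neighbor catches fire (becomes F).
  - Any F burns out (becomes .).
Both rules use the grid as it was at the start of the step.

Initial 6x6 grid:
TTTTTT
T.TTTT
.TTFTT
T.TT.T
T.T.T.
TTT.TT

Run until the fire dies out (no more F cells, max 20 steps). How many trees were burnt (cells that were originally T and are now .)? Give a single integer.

Answer: 24

Derivation:
Step 1: +4 fires, +1 burnt (F count now 4)
Step 2: +6 fires, +4 burnt (F count now 6)
Step 3: +5 fires, +6 burnt (F count now 5)
Step 4: +3 fires, +5 burnt (F count now 3)
Step 5: +2 fires, +3 burnt (F count now 2)
Step 6: +2 fires, +2 burnt (F count now 2)
Step 7: +1 fires, +2 burnt (F count now 1)
Step 8: +1 fires, +1 burnt (F count now 1)
Step 9: +0 fires, +1 burnt (F count now 0)
Fire out after step 9
Initially T: 27, now '.': 33
Total burnt (originally-T cells now '.'): 24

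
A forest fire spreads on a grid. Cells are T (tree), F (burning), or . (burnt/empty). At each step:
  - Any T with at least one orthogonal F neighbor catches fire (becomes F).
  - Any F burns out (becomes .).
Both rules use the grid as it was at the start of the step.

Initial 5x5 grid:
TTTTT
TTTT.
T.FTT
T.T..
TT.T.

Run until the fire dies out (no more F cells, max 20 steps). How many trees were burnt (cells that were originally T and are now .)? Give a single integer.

Answer: 16

Derivation:
Step 1: +3 fires, +1 burnt (F count now 3)
Step 2: +4 fires, +3 burnt (F count now 4)
Step 3: +3 fires, +4 burnt (F count now 3)
Step 4: +3 fires, +3 burnt (F count now 3)
Step 5: +1 fires, +3 burnt (F count now 1)
Step 6: +1 fires, +1 burnt (F count now 1)
Step 7: +1 fires, +1 burnt (F count now 1)
Step 8: +0 fires, +1 burnt (F count now 0)
Fire out after step 8
Initially T: 17, now '.': 24
Total burnt (originally-T cells now '.'): 16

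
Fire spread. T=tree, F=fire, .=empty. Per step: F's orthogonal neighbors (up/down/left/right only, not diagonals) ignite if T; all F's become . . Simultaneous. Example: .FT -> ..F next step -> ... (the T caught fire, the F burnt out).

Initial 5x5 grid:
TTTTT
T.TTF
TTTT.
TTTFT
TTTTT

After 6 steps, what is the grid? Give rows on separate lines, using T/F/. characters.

Step 1: 6 trees catch fire, 2 burn out
  TTTTF
  T.TF.
  TTTF.
  TTF.F
  TTTFT
Step 2: 6 trees catch fire, 6 burn out
  TTTF.
  T.F..
  TTF..
  TF...
  TTF.F
Step 3: 4 trees catch fire, 6 burn out
  TTF..
  T....
  TF...
  F....
  TF...
Step 4: 3 trees catch fire, 4 burn out
  TF...
  T....
  F....
  .....
  F....
Step 5: 2 trees catch fire, 3 burn out
  F....
  F....
  .....
  .....
  .....
Step 6: 0 trees catch fire, 2 burn out
  .....
  .....
  .....
  .....
  .....

.....
.....
.....
.....
.....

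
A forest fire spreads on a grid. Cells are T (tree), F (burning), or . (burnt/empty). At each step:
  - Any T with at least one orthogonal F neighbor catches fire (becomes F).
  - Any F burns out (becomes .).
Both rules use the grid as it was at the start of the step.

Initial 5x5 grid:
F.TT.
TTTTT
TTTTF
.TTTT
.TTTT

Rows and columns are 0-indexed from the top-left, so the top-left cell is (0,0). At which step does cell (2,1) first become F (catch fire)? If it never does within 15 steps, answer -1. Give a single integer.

Step 1: cell (2,1)='T' (+4 fires, +2 burnt)
Step 2: cell (2,1)='T' (+6 fires, +4 burnt)
Step 3: cell (2,1)='F' (+5 fires, +6 burnt)
  -> target ignites at step 3
Step 4: cell (2,1)='.' (+3 fires, +5 burnt)
Step 5: cell (2,1)='.' (+1 fires, +3 burnt)
Step 6: cell (2,1)='.' (+0 fires, +1 burnt)
  fire out at step 6

3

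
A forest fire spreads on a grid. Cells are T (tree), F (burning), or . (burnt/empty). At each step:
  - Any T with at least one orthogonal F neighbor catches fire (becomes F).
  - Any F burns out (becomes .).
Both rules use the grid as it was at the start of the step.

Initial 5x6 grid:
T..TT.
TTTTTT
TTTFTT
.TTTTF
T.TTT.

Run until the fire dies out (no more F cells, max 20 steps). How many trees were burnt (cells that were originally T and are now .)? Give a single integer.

Step 1: +6 fires, +2 burnt (F count now 6)
Step 2: +8 fires, +6 burnt (F count now 8)
Step 3: +5 fires, +8 burnt (F count now 5)
Step 4: +1 fires, +5 burnt (F count now 1)
Step 5: +1 fires, +1 burnt (F count now 1)
Step 6: +0 fires, +1 burnt (F count now 0)
Fire out after step 6
Initially T: 22, now '.': 29
Total burnt (originally-T cells now '.'): 21

Answer: 21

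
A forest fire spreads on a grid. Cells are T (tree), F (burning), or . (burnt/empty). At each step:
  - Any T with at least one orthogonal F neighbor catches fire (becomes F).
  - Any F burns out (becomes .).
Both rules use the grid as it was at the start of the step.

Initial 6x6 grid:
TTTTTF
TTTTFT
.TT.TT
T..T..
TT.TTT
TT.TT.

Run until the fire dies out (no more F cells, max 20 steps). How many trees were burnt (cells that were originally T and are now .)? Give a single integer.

Step 1: +4 fires, +2 burnt (F count now 4)
Step 2: +3 fires, +4 burnt (F count now 3)
Step 3: +3 fires, +3 burnt (F count now 3)
Step 4: +3 fires, +3 burnt (F count now 3)
Step 5: +1 fires, +3 burnt (F count now 1)
Step 6: +0 fires, +1 burnt (F count now 0)
Fire out after step 6
Initially T: 25, now '.': 25
Total burnt (originally-T cells now '.'): 14

Answer: 14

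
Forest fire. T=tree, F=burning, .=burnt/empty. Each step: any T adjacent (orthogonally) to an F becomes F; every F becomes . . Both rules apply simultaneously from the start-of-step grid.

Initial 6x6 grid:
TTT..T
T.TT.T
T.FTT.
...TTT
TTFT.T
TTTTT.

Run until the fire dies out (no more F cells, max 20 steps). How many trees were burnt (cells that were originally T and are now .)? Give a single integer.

Answer: 21

Derivation:
Step 1: +5 fires, +2 burnt (F count now 5)
Step 2: +7 fires, +5 burnt (F count now 7)
Step 3: +4 fires, +7 burnt (F count now 4)
Step 4: +2 fires, +4 burnt (F count now 2)
Step 5: +2 fires, +2 burnt (F count now 2)
Step 6: +1 fires, +2 burnt (F count now 1)
Step 7: +0 fires, +1 burnt (F count now 0)
Fire out after step 7
Initially T: 23, now '.': 34
Total burnt (originally-T cells now '.'): 21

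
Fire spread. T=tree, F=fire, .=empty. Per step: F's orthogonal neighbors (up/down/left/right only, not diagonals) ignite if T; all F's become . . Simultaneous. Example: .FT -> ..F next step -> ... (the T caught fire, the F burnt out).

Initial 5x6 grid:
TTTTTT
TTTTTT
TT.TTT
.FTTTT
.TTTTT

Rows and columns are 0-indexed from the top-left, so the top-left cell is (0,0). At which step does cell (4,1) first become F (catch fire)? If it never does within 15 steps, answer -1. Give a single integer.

Step 1: cell (4,1)='F' (+3 fires, +1 burnt)
  -> target ignites at step 1
Step 2: cell (4,1)='.' (+4 fires, +3 burnt)
Step 3: cell (4,1)='.' (+6 fires, +4 burnt)
Step 4: cell (4,1)='.' (+6 fires, +6 burnt)
Step 5: cell (4,1)='.' (+4 fires, +6 burnt)
Step 6: cell (4,1)='.' (+2 fires, +4 burnt)
Step 7: cell (4,1)='.' (+1 fires, +2 burnt)
Step 8: cell (4,1)='.' (+0 fires, +1 burnt)
  fire out at step 8

1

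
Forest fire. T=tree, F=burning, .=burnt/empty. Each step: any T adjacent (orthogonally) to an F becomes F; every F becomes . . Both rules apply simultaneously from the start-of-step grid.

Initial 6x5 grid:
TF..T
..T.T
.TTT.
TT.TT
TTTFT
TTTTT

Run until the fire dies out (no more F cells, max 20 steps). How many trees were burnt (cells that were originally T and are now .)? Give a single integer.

Answer: 18

Derivation:
Step 1: +5 fires, +2 burnt (F count now 5)
Step 2: +5 fires, +5 burnt (F count now 5)
Step 3: +4 fires, +5 burnt (F count now 4)
Step 4: +4 fires, +4 burnt (F count now 4)
Step 5: +0 fires, +4 burnt (F count now 0)
Fire out after step 5
Initially T: 20, now '.': 28
Total burnt (originally-T cells now '.'): 18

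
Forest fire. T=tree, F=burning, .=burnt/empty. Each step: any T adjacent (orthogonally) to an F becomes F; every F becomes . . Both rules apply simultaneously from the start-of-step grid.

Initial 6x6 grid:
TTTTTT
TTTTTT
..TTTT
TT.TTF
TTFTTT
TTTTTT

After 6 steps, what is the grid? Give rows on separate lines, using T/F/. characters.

Step 1: 6 trees catch fire, 2 burn out
  TTTTTT
  TTTTTT
  ..TTTF
  TT.TF.
  TF.FTF
  TTFTTT
Step 2: 9 trees catch fire, 6 burn out
  TTTTTT
  TTTTTF
  ..TTF.
  TF.F..
  F...F.
  TF.FTF
Step 3: 6 trees catch fire, 9 burn out
  TTTTTF
  TTTTF.
  ..TF..
  F.....
  ......
  F...F.
Step 4: 3 trees catch fire, 6 burn out
  TTTTF.
  TTTF..
  ..F...
  ......
  ......
  ......
Step 5: 2 trees catch fire, 3 burn out
  TTTF..
  TTF...
  ......
  ......
  ......
  ......
Step 6: 2 trees catch fire, 2 burn out
  TTF...
  TF....
  ......
  ......
  ......
  ......

TTF...
TF....
......
......
......
......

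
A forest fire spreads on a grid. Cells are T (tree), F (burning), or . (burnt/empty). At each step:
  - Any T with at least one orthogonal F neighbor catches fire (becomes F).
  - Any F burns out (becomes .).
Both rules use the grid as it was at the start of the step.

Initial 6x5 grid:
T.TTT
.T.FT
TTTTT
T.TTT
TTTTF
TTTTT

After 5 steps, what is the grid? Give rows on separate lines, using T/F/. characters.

Step 1: 6 trees catch fire, 2 burn out
  T.TFT
  .T..F
  TTTFT
  T.TTF
  TTTF.
  TTTTF
Step 2: 7 trees catch fire, 6 burn out
  T.F.F
  .T...
  TTF.F
  T.TF.
  TTF..
  TTTF.
Step 3: 4 trees catch fire, 7 burn out
  T....
  .T...
  TF...
  T.F..
  TF...
  TTF..
Step 4: 4 trees catch fire, 4 burn out
  T....
  .F...
  F....
  T....
  F....
  TF...
Step 5: 2 trees catch fire, 4 burn out
  T....
  .....
  .....
  F....
  .....
  F....

T....
.....
.....
F....
.....
F....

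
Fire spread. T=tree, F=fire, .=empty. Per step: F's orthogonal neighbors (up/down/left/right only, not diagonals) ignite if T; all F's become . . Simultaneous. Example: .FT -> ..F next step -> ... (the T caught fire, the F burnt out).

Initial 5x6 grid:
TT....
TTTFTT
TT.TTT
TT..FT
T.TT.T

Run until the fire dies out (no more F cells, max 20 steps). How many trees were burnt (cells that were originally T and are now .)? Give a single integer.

Answer: 17

Derivation:
Step 1: +5 fires, +2 burnt (F count now 5)
Step 2: +4 fires, +5 burnt (F count now 4)
Step 3: +3 fires, +4 burnt (F count now 3)
Step 4: +3 fires, +3 burnt (F count now 3)
Step 5: +1 fires, +3 burnt (F count now 1)
Step 6: +1 fires, +1 burnt (F count now 1)
Step 7: +0 fires, +1 burnt (F count now 0)
Fire out after step 7
Initially T: 19, now '.': 28
Total burnt (originally-T cells now '.'): 17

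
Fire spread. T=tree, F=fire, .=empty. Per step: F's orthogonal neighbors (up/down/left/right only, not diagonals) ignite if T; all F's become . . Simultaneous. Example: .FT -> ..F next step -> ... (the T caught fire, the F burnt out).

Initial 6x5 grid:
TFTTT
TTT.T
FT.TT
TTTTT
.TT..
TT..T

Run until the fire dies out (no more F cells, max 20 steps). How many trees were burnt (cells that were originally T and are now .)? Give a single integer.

Step 1: +6 fires, +2 burnt (F count now 6)
Step 2: +3 fires, +6 burnt (F count now 3)
Step 3: +3 fires, +3 burnt (F count now 3)
Step 4: +4 fires, +3 burnt (F count now 4)
Step 5: +4 fires, +4 burnt (F count now 4)
Step 6: +0 fires, +4 burnt (F count now 0)
Fire out after step 6
Initially T: 21, now '.': 29
Total burnt (originally-T cells now '.'): 20

Answer: 20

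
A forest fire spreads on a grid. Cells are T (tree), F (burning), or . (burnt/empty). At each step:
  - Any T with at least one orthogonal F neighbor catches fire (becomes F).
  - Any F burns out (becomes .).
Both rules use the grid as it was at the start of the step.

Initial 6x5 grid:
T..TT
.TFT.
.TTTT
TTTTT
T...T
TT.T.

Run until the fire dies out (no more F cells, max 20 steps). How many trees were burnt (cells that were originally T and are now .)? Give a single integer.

Answer: 17

Derivation:
Step 1: +3 fires, +1 burnt (F count now 3)
Step 2: +4 fires, +3 burnt (F count now 4)
Step 3: +4 fires, +4 burnt (F count now 4)
Step 4: +2 fires, +4 burnt (F count now 2)
Step 5: +2 fires, +2 burnt (F count now 2)
Step 6: +1 fires, +2 burnt (F count now 1)
Step 7: +1 fires, +1 burnt (F count now 1)
Step 8: +0 fires, +1 burnt (F count now 0)
Fire out after step 8
Initially T: 19, now '.': 28
Total burnt (originally-T cells now '.'): 17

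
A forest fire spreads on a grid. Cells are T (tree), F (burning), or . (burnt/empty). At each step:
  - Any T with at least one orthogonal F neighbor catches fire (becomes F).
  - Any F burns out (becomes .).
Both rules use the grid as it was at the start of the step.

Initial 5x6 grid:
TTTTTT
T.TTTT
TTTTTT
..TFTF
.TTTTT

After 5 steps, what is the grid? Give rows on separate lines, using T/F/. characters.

Step 1: 6 trees catch fire, 2 burn out
  TTTTTT
  T.TTTT
  TTTFTF
  ..F.F.
  .TTFTF
Step 2: 6 trees catch fire, 6 burn out
  TTTTTT
  T.TFTF
  TTF.F.
  ......
  .TF.F.
Step 3: 6 trees catch fire, 6 burn out
  TTTFTF
  T.F.F.
  TF....
  ......
  .F....
Step 4: 3 trees catch fire, 6 burn out
  TTF.F.
  T.....
  F.....
  ......
  ......
Step 5: 2 trees catch fire, 3 burn out
  TF....
  F.....
  ......
  ......
  ......

TF....
F.....
......
......
......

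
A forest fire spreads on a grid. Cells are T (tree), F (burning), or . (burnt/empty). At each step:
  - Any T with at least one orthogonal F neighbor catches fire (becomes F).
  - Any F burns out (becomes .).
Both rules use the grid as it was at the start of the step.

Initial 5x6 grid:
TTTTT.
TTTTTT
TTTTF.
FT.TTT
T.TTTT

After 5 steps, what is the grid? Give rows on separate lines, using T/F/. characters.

Step 1: 6 trees catch fire, 2 burn out
  TTTTT.
  TTTTFT
  FTTF..
  .F.TFT
  F.TTTT
Step 2: 9 trees catch fire, 6 burn out
  TTTTF.
  FTTF.F
  .FF...
  ...F.F
  ..TTFT
Step 3: 6 trees catch fire, 9 burn out
  FTTF..
  .FF...
  ......
  ......
  ..TF.F
Step 4: 3 trees catch fire, 6 burn out
  .FF...
  ......
  ......
  ......
  ..F...
Step 5: 0 trees catch fire, 3 burn out
  ......
  ......
  ......
  ......
  ......

......
......
......
......
......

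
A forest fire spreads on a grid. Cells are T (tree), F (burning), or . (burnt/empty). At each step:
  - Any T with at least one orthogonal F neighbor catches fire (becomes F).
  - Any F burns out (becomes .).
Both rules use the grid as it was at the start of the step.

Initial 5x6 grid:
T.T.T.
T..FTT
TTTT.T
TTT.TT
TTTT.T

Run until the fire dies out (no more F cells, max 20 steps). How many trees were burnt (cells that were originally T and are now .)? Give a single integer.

Answer: 20

Derivation:
Step 1: +2 fires, +1 burnt (F count now 2)
Step 2: +3 fires, +2 burnt (F count now 3)
Step 3: +3 fires, +3 burnt (F count now 3)
Step 4: +4 fires, +3 burnt (F count now 4)
Step 5: +6 fires, +4 burnt (F count now 6)
Step 6: +2 fires, +6 burnt (F count now 2)
Step 7: +0 fires, +2 burnt (F count now 0)
Fire out after step 7
Initially T: 21, now '.': 29
Total burnt (originally-T cells now '.'): 20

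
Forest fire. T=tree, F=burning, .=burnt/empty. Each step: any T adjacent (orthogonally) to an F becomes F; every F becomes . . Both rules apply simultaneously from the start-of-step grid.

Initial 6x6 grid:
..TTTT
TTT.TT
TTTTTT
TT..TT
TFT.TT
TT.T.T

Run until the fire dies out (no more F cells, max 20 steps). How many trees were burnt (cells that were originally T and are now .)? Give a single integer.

Step 1: +4 fires, +1 burnt (F count now 4)
Step 2: +3 fires, +4 burnt (F count now 3)
Step 3: +3 fires, +3 burnt (F count now 3)
Step 4: +3 fires, +3 burnt (F count now 3)
Step 5: +2 fires, +3 burnt (F count now 2)
Step 6: +4 fires, +2 burnt (F count now 4)
Step 7: +4 fires, +4 burnt (F count now 4)
Step 8: +2 fires, +4 burnt (F count now 2)
Step 9: +1 fires, +2 burnt (F count now 1)
Step 10: +0 fires, +1 burnt (F count now 0)
Fire out after step 10
Initially T: 27, now '.': 35
Total burnt (originally-T cells now '.'): 26

Answer: 26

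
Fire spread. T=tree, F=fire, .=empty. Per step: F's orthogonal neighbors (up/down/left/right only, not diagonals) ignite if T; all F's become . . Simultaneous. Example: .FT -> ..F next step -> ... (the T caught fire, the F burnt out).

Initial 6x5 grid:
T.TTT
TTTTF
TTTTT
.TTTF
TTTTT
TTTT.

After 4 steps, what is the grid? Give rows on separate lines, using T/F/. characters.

Step 1: 5 trees catch fire, 2 burn out
  T.TTF
  TTTF.
  TTTTF
  .TTF.
  TTTTF
  TTTT.
Step 2: 5 trees catch fire, 5 burn out
  T.TF.
  TTF..
  TTTF.
  .TF..
  TTTF.
  TTTT.
Step 3: 6 trees catch fire, 5 burn out
  T.F..
  TF...
  TTF..
  .F...
  TTF..
  TTTF.
Step 4: 4 trees catch fire, 6 burn out
  T....
  F....
  TF...
  .....
  TF...
  TTF..

T....
F....
TF...
.....
TF...
TTF..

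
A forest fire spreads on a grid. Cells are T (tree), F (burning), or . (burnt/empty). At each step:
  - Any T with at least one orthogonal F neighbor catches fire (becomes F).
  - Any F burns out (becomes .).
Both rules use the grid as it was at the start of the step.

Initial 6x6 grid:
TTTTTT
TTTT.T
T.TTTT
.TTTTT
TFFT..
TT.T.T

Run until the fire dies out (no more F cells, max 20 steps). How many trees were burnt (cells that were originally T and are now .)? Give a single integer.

Answer: 26

Derivation:
Step 1: +5 fires, +2 burnt (F count now 5)
Step 2: +4 fires, +5 burnt (F count now 4)
Step 3: +3 fires, +4 burnt (F count now 3)
Step 4: +5 fires, +3 burnt (F count now 5)
Step 5: +4 fires, +5 burnt (F count now 4)
Step 6: +4 fires, +4 burnt (F count now 4)
Step 7: +1 fires, +4 burnt (F count now 1)
Step 8: +0 fires, +1 burnt (F count now 0)
Fire out after step 8
Initially T: 27, now '.': 35
Total burnt (originally-T cells now '.'): 26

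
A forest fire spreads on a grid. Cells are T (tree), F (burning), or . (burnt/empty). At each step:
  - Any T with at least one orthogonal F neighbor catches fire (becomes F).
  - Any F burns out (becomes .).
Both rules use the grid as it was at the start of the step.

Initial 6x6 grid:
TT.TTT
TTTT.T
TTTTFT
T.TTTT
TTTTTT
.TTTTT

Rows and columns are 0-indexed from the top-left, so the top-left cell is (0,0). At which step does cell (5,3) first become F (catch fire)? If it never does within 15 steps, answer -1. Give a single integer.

Step 1: cell (5,3)='T' (+3 fires, +1 burnt)
Step 2: cell (5,3)='T' (+6 fires, +3 burnt)
Step 3: cell (5,3)='T' (+8 fires, +6 burnt)
Step 4: cell (5,3)='F' (+6 fires, +8 burnt)
  -> target ignites at step 4
Step 5: cell (5,3)='.' (+5 fires, +6 burnt)
Step 6: cell (5,3)='.' (+3 fires, +5 burnt)
Step 7: cell (5,3)='.' (+0 fires, +3 burnt)
  fire out at step 7

4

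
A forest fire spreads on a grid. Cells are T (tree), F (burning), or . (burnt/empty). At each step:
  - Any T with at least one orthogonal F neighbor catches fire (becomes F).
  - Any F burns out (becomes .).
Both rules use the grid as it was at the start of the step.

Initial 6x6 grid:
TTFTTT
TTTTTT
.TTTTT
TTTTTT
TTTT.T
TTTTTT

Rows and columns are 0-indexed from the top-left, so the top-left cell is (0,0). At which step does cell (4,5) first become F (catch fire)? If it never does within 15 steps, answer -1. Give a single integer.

Step 1: cell (4,5)='T' (+3 fires, +1 burnt)
Step 2: cell (4,5)='T' (+5 fires, +3 burnt)
Step 3: cell (4,5)='T' (+6 fires, +5 burnt)
Step 4: cell (4,5)='T' (+5 fires, +6 burnt)
Step 5: cell (4,5)='T' (+6 fires, +5 burnt)
Step 6: cell (4,5)='T' (+4 fires, +6 burnt)
Step 7: cell (4,5)='F' (+3 fires, +4 burnt)
  -> target ignites at step 7
Step 8: cell (4,5)='.' (+1 fires, +3 burnt)
Step 9: cell (4,5)='.' (+0 fires, +1 burnt)
  fire out at step 9

7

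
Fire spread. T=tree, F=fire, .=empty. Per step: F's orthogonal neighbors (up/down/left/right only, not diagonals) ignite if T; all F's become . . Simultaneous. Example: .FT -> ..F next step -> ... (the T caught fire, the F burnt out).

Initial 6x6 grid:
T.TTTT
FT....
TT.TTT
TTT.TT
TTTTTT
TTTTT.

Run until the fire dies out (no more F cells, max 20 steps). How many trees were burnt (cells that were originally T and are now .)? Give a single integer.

Answer: 23

Derivation:
Step 1: +3 fires, +1 burnt (F count now 3)
Step 2: +2 fires, +3 burnt (F count now 2)
Step 3: +2 fires, +2 burnt (F count now 2)
Step 4: +3 fires, +2 burnt (F count now 3)
Step 5: +2 fires, +3 burnt (F count now 2)
Step 6: +2 fires, +2 burnt (F count now 2)
Step 7: +2 fires, +2 burnt (F count now 2)
Step 8: +3 fires, +2 burnt (F count now 3)
Step 9: +2 fires, +3 burnt (F count now 2)
Step 10: +2 fires, +2 burnt (F count now 2)
Step 11: +0 fires, +2 burnt (F count now 0)
Fire out after step 11
Initially T: 27, now '.': 32
Total burnt (originally-T cells now '.'): 23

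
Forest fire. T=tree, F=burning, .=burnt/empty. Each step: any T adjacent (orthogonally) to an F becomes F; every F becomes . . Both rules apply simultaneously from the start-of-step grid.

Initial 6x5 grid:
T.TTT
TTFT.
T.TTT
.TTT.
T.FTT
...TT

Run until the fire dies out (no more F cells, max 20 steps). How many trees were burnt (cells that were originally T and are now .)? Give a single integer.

Step 1: +6 fires, +2 burnt (F count now 6)
Step 2: +7 fires, +6 burnt (F count now 7)
Step 3: +5 fires, +7 burnt (F count now 5)
Step 4: +0 fires, +5 burnt (F count now 0)
Fire out after step 4
Initially T: 19, now '.': 29
Total burnt (originally-T cells now '.'): 18

Answer: 18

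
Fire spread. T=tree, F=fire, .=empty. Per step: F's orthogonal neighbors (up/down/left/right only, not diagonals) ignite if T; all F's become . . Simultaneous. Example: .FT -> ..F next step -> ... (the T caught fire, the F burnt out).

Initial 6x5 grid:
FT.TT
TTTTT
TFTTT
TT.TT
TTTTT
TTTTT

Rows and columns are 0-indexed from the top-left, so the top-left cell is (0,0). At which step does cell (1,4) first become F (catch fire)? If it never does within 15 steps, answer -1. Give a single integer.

Step 1: cell (1,4)='T' (+6 fires, +2 burnt)
Step 2: cell (1,4)='T' (+4 fires, +6 burnt)
Step 3: cell (1,4)='T' (+6 fires, +4 burnt)
Step 4: cell (1,4)='F' (+6 fires, +6 burnt)
  -> target ignites at step 4
Step 5: cell (1,4)='.' (+3 fires, +6 burnt)
Step 6: cell (1,4)='.' (+1 fires, +3 burnt)
Step 7: cell (1,4)='.' (+0 fires, +1 burnt)
  fire out at step 7

4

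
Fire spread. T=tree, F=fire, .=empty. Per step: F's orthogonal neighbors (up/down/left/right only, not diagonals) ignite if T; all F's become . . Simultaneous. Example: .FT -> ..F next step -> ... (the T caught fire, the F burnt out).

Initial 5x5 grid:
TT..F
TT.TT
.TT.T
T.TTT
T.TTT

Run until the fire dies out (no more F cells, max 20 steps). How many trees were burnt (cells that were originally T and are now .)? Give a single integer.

Answer: 15

Derivation:
Step 1: +1 fires, +1 burnt (F count now 1)
Step 2: +2 fires, +1 burnt (F count now 2)
Step 3: +1 fires, +2 burnt (F count now 1)
Step 4: +2 fires, +1 burnt (F count now 2)
Step 5: +2 fires, +2 burnt (F count now 2)
Step 6: +2 fires, +2 burnt (F count now 2)
Step 7: +1 fires, +2 burnt (F count now 1)
Step 8: +1 fires, +1 burnt (F count now 1)
Step 9: +2 fires, +1 burnt (F count now 2)
Step 10: +1 fires, +2 burnt (F count now 1)
Step 11: +0 fires, +1 burnt (F count now 0)
Fire out after step 11
Initially T: 17, now '.': 23
Total burnt (originally-T cells now '.'): 15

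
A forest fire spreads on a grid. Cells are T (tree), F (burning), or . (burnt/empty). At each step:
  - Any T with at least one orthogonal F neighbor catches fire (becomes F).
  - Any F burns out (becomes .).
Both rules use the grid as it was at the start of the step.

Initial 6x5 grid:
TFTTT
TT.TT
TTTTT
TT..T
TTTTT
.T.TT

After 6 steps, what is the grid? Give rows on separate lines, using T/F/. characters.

Step 1: 3 trees catch fire, 1 burn out
  F.FTT
  TF.TT
  TTTTT
  TT..T
  TTTTT
  .T.TT
Step 2: 3 trees catch fire, 3 burn out
  ...FT
  F..TT
  TFTTT
  TT..T
  TTTTT
  .T.TT
Step 3: 5 trees catch fire, 3 burn out
  ....F
  ...FT
  F.FTT
  TF..T
  TTTTT
  .T.TT
Step 4: 4 trees catch fire, 5 burn out
  .....
  ....F
  ...FT
  F...T
  TFTTT
  .T.TT
Step 5: 4 trees catch fire, 4 burn out
  .....
  .....
  ....F
  ....T
  F.FTT
  .F.TT
Step 6: 2 trees catch fire, 4 burn out
  .....
  .....
  .....
  ....F
  ...FT
  ...TT

.....
.....
.....
....F
...FT
...TT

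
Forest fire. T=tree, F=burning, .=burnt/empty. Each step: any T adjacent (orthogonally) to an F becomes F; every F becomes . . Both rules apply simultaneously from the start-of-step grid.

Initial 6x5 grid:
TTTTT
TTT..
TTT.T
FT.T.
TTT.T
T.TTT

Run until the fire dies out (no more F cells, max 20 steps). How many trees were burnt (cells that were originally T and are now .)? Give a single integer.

Answer: 20

Derivation:
Step 1: +3 fires, +1 burnt (F count now 3)
Step 2: +4 fires, +3 burnt (F count now 4)
Step 3: +4 fires, +4 burnt (F count now 4)
Step 4: +3 fires, +4 burnt (F count now 3)
Step 5: +2 fires, +3 burnt (F count now 2)
Step 6: +2 fires, +2 burnt (F count now 2)
Step 7: +2 fires, +2 burnt (F count now 2)
Step 8: +0 fires, +2 burnt (F count now 0)
Fire out after step 8
Initially T: 22, now '.': 28
Total burnt (originally-T cells now '.'): 20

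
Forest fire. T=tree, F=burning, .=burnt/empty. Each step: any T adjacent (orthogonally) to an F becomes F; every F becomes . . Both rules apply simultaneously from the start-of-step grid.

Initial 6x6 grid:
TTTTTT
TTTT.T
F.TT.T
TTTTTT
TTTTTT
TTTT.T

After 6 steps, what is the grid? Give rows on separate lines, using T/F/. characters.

Step 1: 2 trees catch fire, 1 burn out
  TTTTTT
  FTTT.T
  ..TT.T
  FTTTTT
  TTTTTT
  TTTT.T
Step 2: 4 trees catch fire, 2 burn out
  FTTTTT
  .FTT.T
  ..TT.T
  .FTTTT
  FTTTTT
  TTTT.T
Step 3: 5 trees catch fire, 4 burn out
  .FTTTT
  ..FT.T
  ..TT.T
  ..FTTT
  .FTTTT
  FTTT.T
Step 4: 6 trees catch fire, 5 burn out
  ..FTTT
  ...F.T
  ..FT.T
  ...FTT
  ..FTTT
  .FTT.T
Step 5: 5 trees catch fire, 6 burn out
  ...FTT
  .....T
  ...F.T
  ....FT
  ...FTT
  ..FT.T
Step 6: 4 trees catch fire, 5 burn out
  ....FT
  .....T
  .....T
  .....F
  ....FT
  ...F.T

....FT
.....T
.....T
.....F
....FT
...F.T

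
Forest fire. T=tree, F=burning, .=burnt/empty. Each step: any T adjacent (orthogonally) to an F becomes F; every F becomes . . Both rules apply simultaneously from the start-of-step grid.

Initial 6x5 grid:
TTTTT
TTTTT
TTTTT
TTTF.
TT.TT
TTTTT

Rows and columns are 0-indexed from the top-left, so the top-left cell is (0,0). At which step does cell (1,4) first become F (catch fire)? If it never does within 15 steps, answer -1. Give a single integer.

Step 1: cell (1,4)='T' (+3 fires, +1 burnt)
Step 2: cell (1,4)='T' (+6 fires, +3 burnt)
Step 3: cell (1,4)='F' (+8 fires, +6 burnt)
  -> target ignites at step 3
Step 4: cell (1,4)='.' (+6 fires, +8 burnt)
Step 5: cell (1,4)='.' (+3 fires, +6 burnt)
Step 6: cell (1,4)='.' (+1 fires, +3 burnt)
Step 7: cell (1,4)='.' (+0 fires, +1 burnt)
  fire out at step 7

3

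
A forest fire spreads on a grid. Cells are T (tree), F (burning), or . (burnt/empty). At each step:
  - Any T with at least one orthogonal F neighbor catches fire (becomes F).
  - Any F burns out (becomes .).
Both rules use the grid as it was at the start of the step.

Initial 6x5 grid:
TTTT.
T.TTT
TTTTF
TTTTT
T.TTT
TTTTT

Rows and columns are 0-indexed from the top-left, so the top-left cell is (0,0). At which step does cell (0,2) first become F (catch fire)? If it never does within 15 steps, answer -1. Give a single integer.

Step 1: cell (0,2)='T' (+3 fires, +1 burnt)
Step 2: cell (0,2)='T' (+4 fires, +3 burnt)
Step 3: cell (0,2)='T' (+6 fires, +4 burnt)
Step 4: cell (0,2)='F' (+5 fires, +6 burnt)
  -> target ignites at step 4
Step 5: cell (0,2)='.' (+4 fires, +5 burnt)
Step 6: cell (0,2)='.' (+3 fires, +4 burnt)
Step 7: cell (0,2)='.' (+1 fires, +3 burnt)
Step 8: cell (0,2)='.' (+0 fires, +1 burnt)
  fire out at step 8

4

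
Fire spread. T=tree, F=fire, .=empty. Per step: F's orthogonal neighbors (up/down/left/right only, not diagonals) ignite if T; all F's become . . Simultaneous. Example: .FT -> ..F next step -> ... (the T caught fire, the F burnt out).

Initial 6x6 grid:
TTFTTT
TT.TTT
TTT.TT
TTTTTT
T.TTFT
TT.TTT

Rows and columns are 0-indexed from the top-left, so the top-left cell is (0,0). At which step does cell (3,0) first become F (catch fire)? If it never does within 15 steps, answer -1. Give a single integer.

Step 1: cell (3,0)='T' (+6 fires, +2 burnt)
Step 2: cell (3,0)='T' (+10 fires, +6 burnt)
Step 3: cell (3,0)='T' (+6 fires, +10 burnt)
Step 4: cell (3,0)='T' (+4 fires, +6 burnt)
Step 5: cell (3,0)='F' (+1 fires, +4 burnt)
  -> target ignites at step 5
Step 6: cell (3,0)='.' (+1 fires, +1 burnt)
Step 7: cell (3,0)='.' (+1 fires, +1 burnt)
Step 8: cell (3,0)='.' (+1 fires, +1 burnt)
Step 9: cell (3,0)='.' (+0 fires, +1 burnt)
  fire out at step 9

5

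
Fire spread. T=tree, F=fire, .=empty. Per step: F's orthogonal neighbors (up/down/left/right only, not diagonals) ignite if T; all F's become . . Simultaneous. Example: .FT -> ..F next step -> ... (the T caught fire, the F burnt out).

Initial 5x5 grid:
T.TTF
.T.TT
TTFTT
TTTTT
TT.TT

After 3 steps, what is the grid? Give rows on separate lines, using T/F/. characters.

Step 1: 5 trees catch fire, 2 burn out
  T.TF.
  .T.TF
  TF.FT
  TTFTT
  TT.TT
Step 2: 7 trees catch fire, 5 burn out
  T.F..
  .F.F.
  F...F
  TF.FT
  TT.TT
Step 3: 4 trees catch fire, 7 burn out
  T....
  .....
  .....
  F...F
  TF.FT

T....
.....
.....
F...F
TF.FT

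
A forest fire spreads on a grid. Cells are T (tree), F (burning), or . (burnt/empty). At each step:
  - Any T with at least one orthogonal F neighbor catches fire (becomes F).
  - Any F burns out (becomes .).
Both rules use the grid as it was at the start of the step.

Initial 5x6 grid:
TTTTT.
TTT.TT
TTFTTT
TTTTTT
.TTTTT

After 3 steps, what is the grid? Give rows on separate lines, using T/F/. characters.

Step 1: 4 trees catch fire, 1 burn out
  TTTTT.
  TTF.TT
  TF.FTT
  TTFTTT
  .TTTTT
Step 2: 7 trees catch fire, 4 burn out
  TTFTT.
  TF..TT
  F...FT
  TF.FTT
  .TFTTT
Step 3: 9 trees catch fire, 7 burn out
  TF.FT.
  F...FT
  .....F
  F...FT
  .F.FTT

TF.FT.
F...FT
.....F
F...FT
.F.FTT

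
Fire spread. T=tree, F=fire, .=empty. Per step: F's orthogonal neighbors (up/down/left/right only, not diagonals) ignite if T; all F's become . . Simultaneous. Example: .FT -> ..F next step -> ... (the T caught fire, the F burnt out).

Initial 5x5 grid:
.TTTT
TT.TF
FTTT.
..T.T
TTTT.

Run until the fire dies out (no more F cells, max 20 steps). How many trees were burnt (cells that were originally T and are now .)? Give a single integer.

Answer: 15

Derivation:
Step 1: +4 fires, +2 burnt (F count now 4)
Step 2: +4 fires, +4 burnt (F count now 4)
Step 3: +3 fires, +4 burnt (F count now 3)
Step 4: +1 fires, +3 burnt (F count now 1)
Step 5: +2 fires, +1 burnt (F count now 2)
Step 6: +1 fires, +2 burnt (F count now 1)
Step 7: +0 fires, +1 burnt (F count now 0)
Fire out after step 7
Initially T: 16, now '.': 24
Total burnt (originally-T cells now '.'): 15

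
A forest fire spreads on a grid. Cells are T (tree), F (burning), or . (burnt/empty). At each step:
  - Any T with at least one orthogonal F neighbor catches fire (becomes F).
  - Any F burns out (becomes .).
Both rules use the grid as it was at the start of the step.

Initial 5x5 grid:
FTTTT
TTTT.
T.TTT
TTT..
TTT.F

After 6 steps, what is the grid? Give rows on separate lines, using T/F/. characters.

Step 1: 2 trees catch fire, 2 burn out
  .FTTT
  FTTT.
  T.TTT
  TTT..
  TTT..
Step 2: 3 trees catch fire, 2 burn out
  ..FTT
  .FTT.
  F.TTT
  TTT..
  TTT..
Step 3: 3 trees catch fire, 3 burn out
  ...FT
  ..FT.
  ..TTT
  FTT..
  TTT..
Step 4: 5 trees catch fire, 3 burn out
  ....F
  ...F.
  ..FTT
  .FT..
  FTT..
Step 5: 3 trees catch fire, 5 burn out
  .....
  .....
  ...FT
  ..F..
  .FT..
Step 6: 2 trees catch fire, 3 burn out
  .....
  .....
  ....F
  .....
  ..F..

.....
.....
....F
.....
..F..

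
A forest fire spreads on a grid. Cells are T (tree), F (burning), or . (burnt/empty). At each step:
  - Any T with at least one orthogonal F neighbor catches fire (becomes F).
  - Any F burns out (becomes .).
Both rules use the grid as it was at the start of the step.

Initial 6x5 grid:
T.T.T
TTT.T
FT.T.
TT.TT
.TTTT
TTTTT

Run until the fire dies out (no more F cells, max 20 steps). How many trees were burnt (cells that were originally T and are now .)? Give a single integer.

Answer: 20

Derivation:
Step 1: +3 fires, +1 burnt (F count now 3)
Step 2: +3 fires, +3 burnt (F count now 3)
Step 3: +2 fires, +3 burnt (F count now 2)
Step 4: +3 fires, +2 burnt (F count now 3)
Step 5: +3 fires, +3 burnt (F count now 3)
Step 6: +3 fires, +3 burnt (F count now 3)
Step 7: +3 fires, +3 burnt (F count now 3)
Step 8: +0 fires, +3 burnt (F count now 0)
Fire out after step 8
Initially T: 22, now '.': 28
Total burnt (originally-T cells now '.'): 20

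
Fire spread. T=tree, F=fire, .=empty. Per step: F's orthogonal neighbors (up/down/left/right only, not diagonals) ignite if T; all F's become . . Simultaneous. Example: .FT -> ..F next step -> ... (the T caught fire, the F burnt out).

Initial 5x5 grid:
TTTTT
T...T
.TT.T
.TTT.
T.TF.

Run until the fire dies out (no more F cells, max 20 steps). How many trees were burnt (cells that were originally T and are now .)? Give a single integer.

Answer: 6

Derivation:
Step 1: +2 fires, +1 burnt (F count now 2)
Step 2: +1 fires, +2 burnt (F count now 1)
Step 3: +2 fires, +1 burnt (F count now 2)
Step 4: +1 fires, +2 burnt (F count now 1)
Step 5: +0 fires, +1 burnt (F count now 0)
Fire out after step 5
Initially T: 15, now '.': 16
Total burnt (originally-T cells now '.'): 6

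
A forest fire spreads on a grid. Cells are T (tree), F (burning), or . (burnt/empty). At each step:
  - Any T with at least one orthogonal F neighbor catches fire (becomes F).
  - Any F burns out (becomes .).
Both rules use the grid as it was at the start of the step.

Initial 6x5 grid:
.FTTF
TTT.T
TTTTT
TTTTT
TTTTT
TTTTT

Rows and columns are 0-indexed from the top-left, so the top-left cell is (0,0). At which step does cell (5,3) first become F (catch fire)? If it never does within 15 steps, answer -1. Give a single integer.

Step 1: cell (5,3)='T' (+4 fires, +2 burnt)
Step 2: cell (5,3)='T' (+4 fires, +4 burnt)
Step 3: cell (5,3)='T' (+5 fires, +4 burnt)
Step 4: cell (5,3)='T' (+5 fires, +5 burnt)
Step 5: cell (5,3)='T' (+5 fires, +5 burnt)
Step 6: cell (5,3)='F' (+3 fires, +5 burnt)
  -> target ignites at step 6
Step 7: cell (5,3)='.' (+0 fires, +3 burnt)
  fire out at step 7

6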